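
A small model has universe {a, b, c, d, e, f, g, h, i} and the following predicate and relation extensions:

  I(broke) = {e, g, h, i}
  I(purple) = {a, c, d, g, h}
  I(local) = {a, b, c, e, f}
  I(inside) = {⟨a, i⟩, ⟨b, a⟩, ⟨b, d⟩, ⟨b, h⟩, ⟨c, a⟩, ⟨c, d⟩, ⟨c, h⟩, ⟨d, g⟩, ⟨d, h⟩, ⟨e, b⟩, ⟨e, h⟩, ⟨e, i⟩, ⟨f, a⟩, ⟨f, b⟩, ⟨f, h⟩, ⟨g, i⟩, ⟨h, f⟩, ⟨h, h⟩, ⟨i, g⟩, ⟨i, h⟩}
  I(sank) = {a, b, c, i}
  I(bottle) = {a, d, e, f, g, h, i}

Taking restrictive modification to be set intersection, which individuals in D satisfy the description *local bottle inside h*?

⟦inside h⟧ = {x : ⟨x, h⟩ ∈ ⟦inside⟧} = {b, c, d, e, f, h, i}
⟦bottle⟧ = {a, d, e, f, g, h, i}
… ∩ ⟦inside h⟧ = {a, d, e, f, g, h, i} ∩ {b, c, d, e, f, h, i} = {d, e, f, h, i}
… ∩ ⟦local⟧ = {d, e, f, h, i} ∩ {a, b, c, e, f} = {e, f}
So ⟦local bottle inside h⟧ = {e, f}.

{e, f}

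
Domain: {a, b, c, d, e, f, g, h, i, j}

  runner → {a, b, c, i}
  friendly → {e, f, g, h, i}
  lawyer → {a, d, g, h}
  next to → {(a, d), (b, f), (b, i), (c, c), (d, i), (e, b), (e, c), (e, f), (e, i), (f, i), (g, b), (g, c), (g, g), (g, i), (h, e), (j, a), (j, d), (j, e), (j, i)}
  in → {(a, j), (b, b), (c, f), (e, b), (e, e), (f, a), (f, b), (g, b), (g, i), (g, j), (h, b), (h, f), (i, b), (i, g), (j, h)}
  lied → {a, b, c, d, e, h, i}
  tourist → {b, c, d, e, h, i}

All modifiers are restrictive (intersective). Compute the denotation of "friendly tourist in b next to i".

{e}

⟦in b⟧ = {x : ⟨x, b⟩ ∈ ⟦in⟧} = {b, e, f, g, h, i}
⟦next to i⟧ = {x : ⟨x, i⟩ ∈ ⟦next to⟧} = {b, d, e, f, g, j}
⟦tourist⟧ = {b, c, d, e, h, i}
… ∩ ⟦in b⟧ = {b, c, d, e, h, i} ∩ {b, e, f, g, h, i} = {b, e, h, i}
… ∩ ⟦next to i⟧ = {b, e, h, i} ∩ {b, d, e, f, g, j} = {b, e}
… ∩ ⟦friendly⟧ = {b, e} ∩ {e, f, g, h, i} = {e}
So ⟦friendly tourist in b next to i⟧ = {e}.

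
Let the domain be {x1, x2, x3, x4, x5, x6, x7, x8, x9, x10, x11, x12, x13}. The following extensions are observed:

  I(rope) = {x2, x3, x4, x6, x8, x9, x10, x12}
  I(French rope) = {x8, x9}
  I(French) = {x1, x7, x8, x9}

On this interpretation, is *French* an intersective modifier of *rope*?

yes

⟦French⟧ ∩ ⟦rope⟧ = {x1, x7, x8, x9} ∩ {x2, x3, x4, x6, x8, x9, x10, x12} = {x8, x9}
Observed ⟦French rope⟧ = {x8, x9}.
These coincide, so the modifier is intersective here.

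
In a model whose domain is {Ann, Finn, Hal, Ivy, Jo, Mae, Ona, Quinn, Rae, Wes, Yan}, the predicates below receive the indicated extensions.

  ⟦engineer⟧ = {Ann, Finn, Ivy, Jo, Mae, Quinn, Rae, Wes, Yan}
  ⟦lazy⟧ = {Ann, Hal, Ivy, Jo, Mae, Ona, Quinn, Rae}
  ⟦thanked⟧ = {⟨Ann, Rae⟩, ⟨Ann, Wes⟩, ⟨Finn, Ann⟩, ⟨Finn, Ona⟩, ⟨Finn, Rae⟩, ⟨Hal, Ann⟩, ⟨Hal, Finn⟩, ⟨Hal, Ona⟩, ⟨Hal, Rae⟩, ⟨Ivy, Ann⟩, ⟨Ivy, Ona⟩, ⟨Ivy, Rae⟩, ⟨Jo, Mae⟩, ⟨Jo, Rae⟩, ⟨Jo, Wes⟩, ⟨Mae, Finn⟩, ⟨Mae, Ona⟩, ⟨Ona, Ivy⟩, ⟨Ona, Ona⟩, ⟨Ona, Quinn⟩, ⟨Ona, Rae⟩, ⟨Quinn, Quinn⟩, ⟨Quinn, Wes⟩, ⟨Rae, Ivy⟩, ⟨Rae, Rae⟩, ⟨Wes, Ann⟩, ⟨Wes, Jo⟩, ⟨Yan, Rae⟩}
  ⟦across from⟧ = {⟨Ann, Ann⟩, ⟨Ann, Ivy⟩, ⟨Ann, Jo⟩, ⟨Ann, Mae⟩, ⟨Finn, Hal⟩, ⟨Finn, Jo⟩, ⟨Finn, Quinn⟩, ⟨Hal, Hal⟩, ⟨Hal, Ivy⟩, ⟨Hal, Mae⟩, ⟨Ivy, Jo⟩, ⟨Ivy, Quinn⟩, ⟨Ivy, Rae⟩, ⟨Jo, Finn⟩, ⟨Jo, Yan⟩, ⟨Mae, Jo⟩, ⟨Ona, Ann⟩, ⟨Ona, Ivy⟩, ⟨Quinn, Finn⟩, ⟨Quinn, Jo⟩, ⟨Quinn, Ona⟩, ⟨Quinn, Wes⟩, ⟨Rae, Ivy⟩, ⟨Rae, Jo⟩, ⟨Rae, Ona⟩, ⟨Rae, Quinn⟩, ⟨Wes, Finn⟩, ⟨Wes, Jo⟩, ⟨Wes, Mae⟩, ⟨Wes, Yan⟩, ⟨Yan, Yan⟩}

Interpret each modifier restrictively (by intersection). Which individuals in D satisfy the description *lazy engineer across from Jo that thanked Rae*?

{Ann, Ivy, Rae}

⟦across from Jo⟧ = {x : ⟨x, Jo⟩ ∈ ⟦across from⟧} = {Ann, Finn, Ivy, Mae, Quinn, Rae, Wes}
⟦that thanked Rae⟧ = {x : ⟨x, Rae⟩ ∈ ⟦thanked⟧} = {Ann, Finn, Hal, Ivy, Jo, Ona, Rae, Yan}
⟦engineer⟧ = {Ann, Finn, Ivy, Jo, Mae, Quinn, Rae, Wes, Yan}
… ∩ ⟦across from Jo⟧ = {Ann, Finn, Ivy, Jo, Mae, Quinn, Rae, Wes, Yan} ∩ {Ann, Finn, Ivy, Mae, Quinn, Rae, Wes} = {Ann, Finn, Ivy, Mae, Quinn, Rae, Wes}
… ∩ ⟦that thanked Rae⟧ = {Ann, Finn, Ivy, Mae, Quinn, Rae, Wes} ∩ {Ann, Finn, Hal, Ivy, Jo, Ona, Rae, Yan} = {Ann, Finn, Ivy, Rae}
… ∩ ⟦lazy⟧ = {Ann, Finn, Ivy, Rae} ∩ {Ann, Hal, Ivy, Jo, Mae, Ona, Quinn, Rae} = {Ann, Ivy, Rae}
So ⟦lazy engineer across from Jo that thanked Rae⟧ = {Ann, Ivy, Rae}.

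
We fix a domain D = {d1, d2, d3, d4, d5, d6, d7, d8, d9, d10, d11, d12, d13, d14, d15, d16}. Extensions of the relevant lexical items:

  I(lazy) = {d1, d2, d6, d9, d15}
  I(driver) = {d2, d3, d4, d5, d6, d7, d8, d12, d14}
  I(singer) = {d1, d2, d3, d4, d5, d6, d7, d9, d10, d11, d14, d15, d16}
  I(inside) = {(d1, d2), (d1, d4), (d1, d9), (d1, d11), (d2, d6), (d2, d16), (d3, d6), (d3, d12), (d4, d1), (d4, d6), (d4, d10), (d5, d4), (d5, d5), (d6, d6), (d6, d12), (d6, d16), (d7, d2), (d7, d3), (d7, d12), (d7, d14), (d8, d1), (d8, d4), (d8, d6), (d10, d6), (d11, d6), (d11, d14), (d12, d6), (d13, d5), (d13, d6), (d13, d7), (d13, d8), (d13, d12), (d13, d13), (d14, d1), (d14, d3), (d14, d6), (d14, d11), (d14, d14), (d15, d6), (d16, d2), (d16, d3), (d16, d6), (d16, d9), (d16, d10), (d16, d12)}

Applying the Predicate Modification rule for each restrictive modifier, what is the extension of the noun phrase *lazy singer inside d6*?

⟦inside d6⟧ = {x : ⟨x, d6⟩ ∈ ⟦inside⟧} = {d2, d3, d4, d6, d8, d10, d11, d12, d13, d14, d15, d16}
⟦singer⟧ = {d1, d2, d3, d4, d5, d6, d7, d9, d10, d11, d14, d15, d16}
… ∩ ⟦inside d6⟧ = {d1, d2, d3, d4, d5, d6, d7, d9, d10, d11, d14, d15, d16} ∩ {d2, d3, d4, d6, d8, d10, d11, d12, d13, d14, d15, d16} = {d2, d3, d4, d6, d10, d11, d14, d15, d16}
… ∩ ⟦lazy⟧ = {d2, d3, d4, d6, d10, d11, d14, d15, d16} ∩ {d1, d2, d6, d9, d15} = {d2, d6, d15}
So ⟦lazy singer inside d6⟧ = {d2, d6, d15}.

{d2, d6, d15}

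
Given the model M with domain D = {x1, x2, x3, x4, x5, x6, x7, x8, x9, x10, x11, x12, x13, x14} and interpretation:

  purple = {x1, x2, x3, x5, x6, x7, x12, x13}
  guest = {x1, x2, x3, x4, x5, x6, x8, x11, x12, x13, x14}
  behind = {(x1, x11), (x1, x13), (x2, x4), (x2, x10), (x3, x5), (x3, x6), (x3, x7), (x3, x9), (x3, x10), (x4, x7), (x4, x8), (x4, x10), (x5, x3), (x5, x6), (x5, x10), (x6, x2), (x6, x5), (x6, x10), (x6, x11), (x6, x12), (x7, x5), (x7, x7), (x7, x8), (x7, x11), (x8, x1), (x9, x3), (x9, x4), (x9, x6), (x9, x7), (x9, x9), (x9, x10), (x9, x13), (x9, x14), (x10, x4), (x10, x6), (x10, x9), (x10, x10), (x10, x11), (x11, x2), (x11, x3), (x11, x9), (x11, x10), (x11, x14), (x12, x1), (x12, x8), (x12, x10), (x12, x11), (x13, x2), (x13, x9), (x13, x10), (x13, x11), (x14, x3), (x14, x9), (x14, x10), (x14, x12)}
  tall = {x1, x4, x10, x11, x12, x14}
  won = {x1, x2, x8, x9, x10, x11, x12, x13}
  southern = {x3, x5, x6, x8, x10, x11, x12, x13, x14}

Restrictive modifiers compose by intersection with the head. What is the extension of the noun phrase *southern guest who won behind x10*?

{x11, x12, x13}

⟦who won⟧ = ⟦won⟧ = {x1, x2, x8, x9, x10, x11, x12, x13}
⟦behind x10⟧ = {x : ⟨x, x10⟩ ∈ ⟦behind⟧} = {x2, x3, x4, x5, x6, x9, x10, x11, x12, x13, x14}
⟦guest⟧ = {x1, x2, x3, x4, x5, x6, x8, x11, x12, x13, x14}
… ∩ ⟦who won⟧ = {x1, x2, x3, x4, x5, x6, x8, x11, x12, x13, x14} ∩ {x1, x2, x8, x9, x10, x11, x12, x13} = {x1, x2, x8, x11, x12, x13}
… ∩ ⟦behind x10⟧ = {x1, x2, x8, x11, x12, x13} ∩ {x2, x3, x4, x5, x6, x9, x10, x11, x12, x13, x14} = {x2, x11, x12, x13}
… ∩ ⟦southern⟧ = {x2, x11, x12, x13} ∩ {x3, x5, x6, x8, x10, x11, x12, x13, x14} = {x11, x12, x13}
So ⟦southern guest who won behind x10⟧ = {x11, x12, x13}.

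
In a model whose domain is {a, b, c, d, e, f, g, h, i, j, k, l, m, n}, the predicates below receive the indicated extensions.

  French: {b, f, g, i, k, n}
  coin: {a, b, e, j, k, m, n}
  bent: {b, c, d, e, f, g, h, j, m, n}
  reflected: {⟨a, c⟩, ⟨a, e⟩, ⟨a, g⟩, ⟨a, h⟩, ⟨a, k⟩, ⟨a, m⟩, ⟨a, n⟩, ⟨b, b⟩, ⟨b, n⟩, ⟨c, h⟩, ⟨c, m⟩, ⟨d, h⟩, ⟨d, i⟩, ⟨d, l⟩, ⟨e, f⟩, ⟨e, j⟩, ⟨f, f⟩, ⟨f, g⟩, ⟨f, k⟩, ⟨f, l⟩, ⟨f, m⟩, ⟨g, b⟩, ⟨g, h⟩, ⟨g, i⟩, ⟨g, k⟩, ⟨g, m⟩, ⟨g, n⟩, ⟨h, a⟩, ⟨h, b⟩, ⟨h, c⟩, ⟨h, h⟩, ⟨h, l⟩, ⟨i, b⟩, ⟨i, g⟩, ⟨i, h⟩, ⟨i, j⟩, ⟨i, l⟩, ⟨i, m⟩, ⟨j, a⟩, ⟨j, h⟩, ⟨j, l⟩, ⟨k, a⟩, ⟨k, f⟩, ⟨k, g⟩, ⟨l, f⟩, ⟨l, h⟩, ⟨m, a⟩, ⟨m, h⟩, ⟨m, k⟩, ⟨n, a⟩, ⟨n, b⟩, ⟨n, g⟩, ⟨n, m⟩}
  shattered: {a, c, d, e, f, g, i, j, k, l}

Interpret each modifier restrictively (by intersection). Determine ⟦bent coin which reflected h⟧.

{j, m}

⟦which reflected h⟧ = {x : ⟨x, h⟩ ∈ ⟦reflected⟧} = {a, c, d, g, h, i, j, l, m}
⟦coin⟧ = {a, b, e, j, k, m, n}
… ∩ ⟦which reflected h⟧ = {a, b, e, j, k, m, n} ∩ {a, c, d, g, h, i, j, l, m} = {a, j, m}
… ∩ ⟦bent⟧ = {a, j, m} ∩ {b, c, d, e, f, g, h, j, m, n} = {j, m}
So ⟦bent coin which reflected h⟧ = {j, m}.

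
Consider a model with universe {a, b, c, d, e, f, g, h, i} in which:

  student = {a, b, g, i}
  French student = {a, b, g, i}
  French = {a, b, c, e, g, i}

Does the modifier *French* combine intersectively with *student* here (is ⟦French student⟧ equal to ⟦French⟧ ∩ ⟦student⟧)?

yes

⟦French⟧ ∩ ⟦student⟧ = {a, b, c, e, g, i} ∩ {a, b, g, i} = {a, b, g, i}
Observed ⟦French student⟧ = {a, b, g, i}.
These coincide, so the modifier is intersective here.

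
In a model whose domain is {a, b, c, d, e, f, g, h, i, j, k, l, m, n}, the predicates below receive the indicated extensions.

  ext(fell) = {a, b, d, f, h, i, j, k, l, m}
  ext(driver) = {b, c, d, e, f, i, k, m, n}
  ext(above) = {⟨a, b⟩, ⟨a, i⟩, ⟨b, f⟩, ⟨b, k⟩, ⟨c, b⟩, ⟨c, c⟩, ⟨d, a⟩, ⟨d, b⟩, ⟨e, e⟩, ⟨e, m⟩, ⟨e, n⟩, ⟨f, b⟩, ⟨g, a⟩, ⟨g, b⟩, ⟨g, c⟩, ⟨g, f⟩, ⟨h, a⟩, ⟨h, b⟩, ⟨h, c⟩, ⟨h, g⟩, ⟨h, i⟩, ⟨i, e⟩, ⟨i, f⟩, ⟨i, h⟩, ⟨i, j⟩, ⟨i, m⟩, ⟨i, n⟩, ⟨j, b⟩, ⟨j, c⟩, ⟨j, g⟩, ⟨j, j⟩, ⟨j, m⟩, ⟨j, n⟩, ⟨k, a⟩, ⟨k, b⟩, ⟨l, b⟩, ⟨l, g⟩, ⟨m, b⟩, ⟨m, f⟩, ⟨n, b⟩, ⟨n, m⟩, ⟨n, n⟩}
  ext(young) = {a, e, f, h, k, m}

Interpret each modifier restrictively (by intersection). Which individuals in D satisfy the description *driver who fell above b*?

{d, f, k, m}

⟦who fell⟧ = ⟦fell⟧ = {a, b, d, f, h, i, j, k, l, m}
⟦above b⟧ = {x : ⟨x, b⟩ ∈ ⟦above⟧} = {a, c, d, f, g, h, j, k, l, m, n}
⟦driver⟧ = {b, c, d, e, f, i, k, m, n}
… ∩ ⟦who fell⟧ = {b, c, d, e, f, i, k, m, n} ∩ {a, b, d, f, h, i, j, k, l, m} = {b, d, f, i, k, m}
… ∩ ⟦above b⟧ = {b, d, f, i, k, m} ∩ {a, c, d, f, g, h, j, k, l, m, n} = {d, f, k, m}
So ⟦driver who fell above b⟧ = {d, f, k, m}.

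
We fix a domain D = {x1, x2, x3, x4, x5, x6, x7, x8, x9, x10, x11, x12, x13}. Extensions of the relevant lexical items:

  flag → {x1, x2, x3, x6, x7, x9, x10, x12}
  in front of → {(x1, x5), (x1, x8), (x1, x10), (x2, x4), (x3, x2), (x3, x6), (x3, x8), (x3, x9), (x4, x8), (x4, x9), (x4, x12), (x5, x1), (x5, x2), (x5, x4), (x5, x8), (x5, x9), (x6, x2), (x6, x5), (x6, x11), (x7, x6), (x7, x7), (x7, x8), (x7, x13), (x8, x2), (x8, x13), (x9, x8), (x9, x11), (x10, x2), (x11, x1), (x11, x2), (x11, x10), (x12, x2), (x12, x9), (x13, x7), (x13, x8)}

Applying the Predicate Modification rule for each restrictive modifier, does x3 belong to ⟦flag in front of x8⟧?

⟦in front of x8⟧ = {x : ⟨x, x8⟩ ∈ ⟦in front of⟧} = {x1, x3, x4, x5, x7, x9, x13}
⟦flag⟧ = {x1, x2, x3, x6, x7, x9, x10, x12}
… ∩ ⟦in front of x8⟧ = {x1, x2, x3, x6, x7, x9, x10, x12} ∩ {x1, x3, x4, x5, x7, x9, x13} = {x1, x3, x7, x9}
⟦flag in front of x8⟧ = {x1, x3, x7, x9}; x3 ∈ this set.

yes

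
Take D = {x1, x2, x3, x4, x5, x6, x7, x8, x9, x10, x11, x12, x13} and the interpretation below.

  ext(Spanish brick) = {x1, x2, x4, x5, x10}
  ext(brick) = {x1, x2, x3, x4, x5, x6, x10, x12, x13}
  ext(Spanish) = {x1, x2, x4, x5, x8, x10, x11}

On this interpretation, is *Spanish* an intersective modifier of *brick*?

⟦Spanish⟧ ∩ ⟦brick⟧ = {x1, x2, x4, x5, x8, x10, x11} ∩ {x1, x2, x3, x4, x5, x6, x10, x12, x13} = {x1, x2, x4, x5, x10}
Observed ⟦Spanish brick⟧ = {x1, x2, x4, x5, x10}.
These coincide, so the modifier is intersective here.

yes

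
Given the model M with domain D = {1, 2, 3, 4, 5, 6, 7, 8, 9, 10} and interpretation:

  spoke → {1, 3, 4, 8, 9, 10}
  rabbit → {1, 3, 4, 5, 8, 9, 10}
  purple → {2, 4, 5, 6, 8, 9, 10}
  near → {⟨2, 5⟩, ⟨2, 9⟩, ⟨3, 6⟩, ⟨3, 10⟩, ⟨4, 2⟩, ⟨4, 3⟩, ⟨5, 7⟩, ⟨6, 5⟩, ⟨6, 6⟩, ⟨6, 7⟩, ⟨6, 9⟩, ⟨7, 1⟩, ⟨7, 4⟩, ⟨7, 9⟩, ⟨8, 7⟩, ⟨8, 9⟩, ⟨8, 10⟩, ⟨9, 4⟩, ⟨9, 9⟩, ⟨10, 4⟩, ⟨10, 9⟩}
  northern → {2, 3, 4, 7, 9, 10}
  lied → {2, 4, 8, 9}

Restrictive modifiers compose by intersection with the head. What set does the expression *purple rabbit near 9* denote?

⟦near 9⟧ = {x : ⟨x, 9⟩ ∈ ⟦near⟧} = {2, 6, 7, 8, 9, 10}
⟦rabbit⟧ = {1, 3, 4, 5, 8, 9, 10}
… ∩ ⟦near 9⟧ = {1, 3, 4, 5, 8, 9, 10} ∩ {2, 6, 7, 8, 9, 10} = {8, 9, 10}
… ∩ ⟦purple⟧ = {8, 9, 10} ∩ {2, 4, 5, 6, 8, 9, 10} = {8, 9, 10}
So ⟦purple rabbit near 9⟧ = {8, 9, 10}.

{8, 9, 10}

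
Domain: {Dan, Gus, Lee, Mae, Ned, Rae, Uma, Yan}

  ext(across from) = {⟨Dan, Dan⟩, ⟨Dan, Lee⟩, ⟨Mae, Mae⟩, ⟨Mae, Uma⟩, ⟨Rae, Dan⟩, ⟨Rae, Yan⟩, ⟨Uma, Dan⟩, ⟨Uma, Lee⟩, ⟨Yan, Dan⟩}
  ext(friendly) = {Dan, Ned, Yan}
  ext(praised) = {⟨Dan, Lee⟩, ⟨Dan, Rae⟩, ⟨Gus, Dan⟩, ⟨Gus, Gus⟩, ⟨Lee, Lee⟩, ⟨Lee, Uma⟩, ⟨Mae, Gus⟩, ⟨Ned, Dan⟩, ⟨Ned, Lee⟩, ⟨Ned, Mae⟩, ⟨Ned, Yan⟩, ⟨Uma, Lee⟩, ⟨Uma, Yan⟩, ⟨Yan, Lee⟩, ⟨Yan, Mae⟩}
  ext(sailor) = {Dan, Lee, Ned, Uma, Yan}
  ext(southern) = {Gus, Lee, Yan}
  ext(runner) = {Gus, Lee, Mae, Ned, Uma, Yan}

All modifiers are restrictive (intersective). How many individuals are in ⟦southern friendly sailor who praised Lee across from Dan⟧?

1

⟦who praised Lee⟧ = {x : ⟨x, Lee⟩ ∈ ⟦praised⟧} = {Dan, Lee, Ned, Uma, Yan}
⟦across from Dan⟧ = {x : ⟨x, Dan⟩ ∈ ⟦across from⟧} = {Dan, Rae, Uma, Yan}
⟦sailor⟧ = {Dan, Lee, Ned, Uma, Yan}
… ∩ ⟦who praised Lee⟧ = {Dan, Lee, Ned, Uma, Yan} ∩ {Dan, Lee, Ned, Uma, Yan} = {Dan, Lee, Ned, Uma, Yan}
… ∩ ⟦across from Dan⟧ = {Dan, Lee, Ned, Uma, Yan} ∩ {Dan, Rae, Uma, Yan} = {Dan, Uma, Yan}
… ∩ ⟦southern⟧ = {Dan, Uma, Yan} ∩ {Gus, Lee, Yan} = {Yan}
… ∩ ⟦friendly⟧ = {Yan} ∩ {Dan, Ned, Yan} = {Yan}
⟦southern friendly sailor who praised Lee across from Dan⟧ = {Yan}, so the cardinality is 1.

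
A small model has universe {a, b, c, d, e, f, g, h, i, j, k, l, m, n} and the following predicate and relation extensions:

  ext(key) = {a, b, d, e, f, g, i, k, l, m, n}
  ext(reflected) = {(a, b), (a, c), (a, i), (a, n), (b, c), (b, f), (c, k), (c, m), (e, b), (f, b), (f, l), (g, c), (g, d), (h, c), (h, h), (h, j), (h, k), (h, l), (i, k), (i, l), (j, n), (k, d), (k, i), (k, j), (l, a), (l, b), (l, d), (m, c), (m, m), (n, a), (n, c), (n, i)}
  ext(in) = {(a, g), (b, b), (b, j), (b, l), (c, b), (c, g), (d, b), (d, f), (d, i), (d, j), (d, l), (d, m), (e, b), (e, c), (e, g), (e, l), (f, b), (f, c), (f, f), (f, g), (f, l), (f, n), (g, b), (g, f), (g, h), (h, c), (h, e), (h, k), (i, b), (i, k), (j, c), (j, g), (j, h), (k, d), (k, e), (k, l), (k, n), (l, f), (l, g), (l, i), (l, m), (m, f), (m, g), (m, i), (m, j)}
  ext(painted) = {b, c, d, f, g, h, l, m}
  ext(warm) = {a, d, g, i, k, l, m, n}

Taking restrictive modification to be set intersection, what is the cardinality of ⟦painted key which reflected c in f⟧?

2

⟦which reflected c⟧ = {x : ⟨x, c⟩ ∈ ⟦reflected⟧} = {a, b, g, h, m, n}
⟦in f⟧ = {x : ⟨x, f⟩ ∈ ⟦in⟧} = {d, f, g, l, m}
⟦key⟧ = {a, b, d, e, f, g, i, k, l, m, n}
… ∩ ⟦which reflected c⟧ = {a, b, d, e, f, g, i, k, l, m, n} ∩ {a, b, g, h, m, n} = {a, b, g, m, n}
… ∩ ⟦in f⟧ = {a, b, g, m, n} ∩ {d, f, g, l, m} = {g, m}
… ∩ ⟦painted⟧ = {g, m} ∩ {b, c, d, f, g, h, l, m} = {g, m}
⟦painted key which reflected c in f⟧ = {g, m}, so the cardinality is 2.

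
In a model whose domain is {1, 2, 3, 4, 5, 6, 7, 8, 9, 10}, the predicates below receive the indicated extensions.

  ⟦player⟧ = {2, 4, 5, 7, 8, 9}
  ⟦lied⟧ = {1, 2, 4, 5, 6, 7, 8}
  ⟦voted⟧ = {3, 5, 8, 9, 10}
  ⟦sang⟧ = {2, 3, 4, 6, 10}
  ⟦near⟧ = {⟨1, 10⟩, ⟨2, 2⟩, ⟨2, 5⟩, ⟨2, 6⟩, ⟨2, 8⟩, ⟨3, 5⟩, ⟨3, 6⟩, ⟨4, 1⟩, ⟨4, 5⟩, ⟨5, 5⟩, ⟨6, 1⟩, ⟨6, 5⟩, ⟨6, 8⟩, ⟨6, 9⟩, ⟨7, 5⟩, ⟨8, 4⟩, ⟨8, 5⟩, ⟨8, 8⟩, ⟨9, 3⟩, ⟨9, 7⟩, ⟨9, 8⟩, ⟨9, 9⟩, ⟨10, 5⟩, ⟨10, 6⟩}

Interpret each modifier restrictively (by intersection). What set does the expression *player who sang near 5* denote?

{2, 4}

⟦who sang⟧ = ⟦sang⟧ = {2, 3, 4, 6, 10}
⟦near 5⟧ = {x : ⟨x, 5⟩ ∈ ⟦near⟧} = {2, 3, 4, 5, 6, 7, 8, 10}
⟦player⟧ = {2, 4, 5, 7, 8, 9}
… ∩ ⟦who sang⟧ = {2, 4, 5, 7, 8, 9} ∩ {2, 3, 4, 6, 10} = {2, 4}
… ∩ ⟦near 5⟧ = {2, 4} ∩ {2, 3, 4, 5, 6, 7, 8, 10} = {2, 4}
So ⟦player who sang near 5⟧ = {2, 4}.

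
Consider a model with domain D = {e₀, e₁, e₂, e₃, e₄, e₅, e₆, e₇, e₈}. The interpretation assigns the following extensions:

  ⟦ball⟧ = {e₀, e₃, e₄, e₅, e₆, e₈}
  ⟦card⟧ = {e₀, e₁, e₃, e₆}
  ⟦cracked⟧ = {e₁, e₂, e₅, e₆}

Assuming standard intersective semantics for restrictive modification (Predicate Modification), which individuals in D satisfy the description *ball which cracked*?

⟦which cracked⟧ = ⟦cracked⟧ = {e₁, e₂, e₅, e₆}
⟦ball⟧ = {e₀, e₃, e₄, e₅, e₆, e₈}
… ∩ ⟦which cracked⟧ = {e₀, e₃, e₄, e₅, e₆, e₈} ∩ {e₁, e₂, e₅, e₆} = {e₅, e₆}
So ⟦ball which cracked⟧ = {e₅, e₆}.

{e₅, e₆}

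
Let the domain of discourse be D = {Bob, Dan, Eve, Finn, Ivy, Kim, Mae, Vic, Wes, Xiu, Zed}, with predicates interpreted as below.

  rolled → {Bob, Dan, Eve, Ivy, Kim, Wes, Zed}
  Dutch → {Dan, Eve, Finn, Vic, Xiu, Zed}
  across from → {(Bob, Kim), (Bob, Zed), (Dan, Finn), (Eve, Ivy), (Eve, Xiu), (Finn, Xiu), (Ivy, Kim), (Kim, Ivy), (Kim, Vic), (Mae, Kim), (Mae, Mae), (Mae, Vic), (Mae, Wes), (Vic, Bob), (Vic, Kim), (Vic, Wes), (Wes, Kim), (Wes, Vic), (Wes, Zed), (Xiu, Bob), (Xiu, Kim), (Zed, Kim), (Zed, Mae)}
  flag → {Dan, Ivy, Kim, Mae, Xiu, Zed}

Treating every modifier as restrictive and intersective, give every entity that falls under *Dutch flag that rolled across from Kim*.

{Zed}

⟦that rolled⟧ = ⟦rolled⟧ = {Bob, Dan, Eve, Ivy, Kim, Wes, Zed}
⟦across from Kim⟧ = {x : ⟨x, Kim⟩ ∈ ⟦across from⟧} = {Bob, Ivy, Mae, Vic, Wes, Xiu, Zed}
⟦flag⟧ = {Dan, Ivy, Kim, Mae, Xiu, Zed}
… ∩ ⟦that rolled⟧ = {Dan, Ivy, Kim, Mae, Xiu, Zed} ∩ {Bob, Dan, Eve, Ivy, Kim, Wes, Zed} = {Dan, Ivy, Kim, Zed}
… ∩ ⟦across from Kim⟧ = {Dan, Ivy, Kim, Zed} ∩ {Bob, Ivy, Mae, Vic, Wes, Xiu, Zed} = {Ivy, Zed}
… ∩ ⟦Dutch⟧ = {Ivy, Zed} ∩ {Dan, Eve, Finn, Vic, Xiu, Zed} = {Zed}
So ⟦Dutch flag that rolled across from Kim⟧ = {Zed}.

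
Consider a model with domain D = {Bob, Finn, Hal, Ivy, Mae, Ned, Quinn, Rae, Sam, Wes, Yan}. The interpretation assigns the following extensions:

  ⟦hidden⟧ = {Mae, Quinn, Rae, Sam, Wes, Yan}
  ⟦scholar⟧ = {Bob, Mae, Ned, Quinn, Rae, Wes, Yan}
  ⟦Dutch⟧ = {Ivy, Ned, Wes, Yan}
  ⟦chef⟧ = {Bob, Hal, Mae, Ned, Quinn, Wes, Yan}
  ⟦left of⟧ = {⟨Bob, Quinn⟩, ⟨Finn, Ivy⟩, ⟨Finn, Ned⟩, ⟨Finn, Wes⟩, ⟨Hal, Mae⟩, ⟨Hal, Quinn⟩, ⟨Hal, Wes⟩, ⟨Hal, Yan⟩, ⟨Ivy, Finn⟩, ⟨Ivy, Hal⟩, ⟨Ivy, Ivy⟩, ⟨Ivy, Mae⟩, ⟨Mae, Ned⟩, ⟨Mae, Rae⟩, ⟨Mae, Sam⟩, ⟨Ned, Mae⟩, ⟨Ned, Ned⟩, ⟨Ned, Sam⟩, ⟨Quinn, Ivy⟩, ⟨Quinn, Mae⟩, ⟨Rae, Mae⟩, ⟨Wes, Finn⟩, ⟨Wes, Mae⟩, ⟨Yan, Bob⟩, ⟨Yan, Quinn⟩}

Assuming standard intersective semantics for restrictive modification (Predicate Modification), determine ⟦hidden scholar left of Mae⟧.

⟦left of Mae⟧ = {x : ⟨x, Mae⟩ ∈ ⟦left of⟧} = {Hal, Ivy, Ned, Quinn, Rae, Wes}
⟦scholar⟧ = {Bob, Mae, Ned, Quinn, Rae, Wes, Yan}
… ∩ ⟦left of Mae⟧ = {Bob, Mae, Ned, Quinn, Rae, Wes, Yan} ∩ {Hal, Ivy, Ned, Quinn, Rae, Wes} = {Ned, Quinn, Rae, Wes}
… ∩ ⟦hidden⟧ = {Ned, Quinn, Rae, Wes} ∩ {Mae, Quinn, Rae, Sam, Wes, Yan} = {Quinn, Rae, Wes}
So ⟦hidden scholar left of Mae⟧ = {Quinn, Rae, Wes}.

{Quinn, Rae, Wes}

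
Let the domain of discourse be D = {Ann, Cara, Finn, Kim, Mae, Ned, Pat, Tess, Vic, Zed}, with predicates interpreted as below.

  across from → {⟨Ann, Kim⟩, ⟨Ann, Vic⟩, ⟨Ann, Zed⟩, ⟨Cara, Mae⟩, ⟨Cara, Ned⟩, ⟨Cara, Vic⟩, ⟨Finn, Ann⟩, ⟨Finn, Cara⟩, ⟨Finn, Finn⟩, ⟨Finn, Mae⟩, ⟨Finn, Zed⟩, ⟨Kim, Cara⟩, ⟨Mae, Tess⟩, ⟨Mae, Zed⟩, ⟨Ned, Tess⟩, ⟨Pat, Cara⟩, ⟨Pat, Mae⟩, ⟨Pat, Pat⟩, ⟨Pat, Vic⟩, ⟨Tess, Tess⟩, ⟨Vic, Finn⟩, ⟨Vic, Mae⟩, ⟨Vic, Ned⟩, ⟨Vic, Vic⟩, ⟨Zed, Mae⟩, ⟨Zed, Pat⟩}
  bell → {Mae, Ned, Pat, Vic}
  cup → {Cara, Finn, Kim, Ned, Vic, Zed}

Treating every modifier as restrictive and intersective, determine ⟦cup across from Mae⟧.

⟦across from Mae⟧ = {x : ⟨x, Mae⟩ ∈ ⟦across from⟧} = {Cara, Finn, Pat, Vic, Zed}
⟦cup⟧ = {Cara, Finn, Kim, Ned, Vic, Zed}
… ∩ ⟦across from Mae⟧ = {Cara, Finn, Kim, Ned, Vic, Zed} ∩ {Cara, Finn, Pat, Vic, Zed} = {Cara, Finn, Vic, Zed}
So ⟦cup across from Mae⟧ = {Cara, Finn, Vic, Zed}.

{Cara, Finn, Vic, Zed}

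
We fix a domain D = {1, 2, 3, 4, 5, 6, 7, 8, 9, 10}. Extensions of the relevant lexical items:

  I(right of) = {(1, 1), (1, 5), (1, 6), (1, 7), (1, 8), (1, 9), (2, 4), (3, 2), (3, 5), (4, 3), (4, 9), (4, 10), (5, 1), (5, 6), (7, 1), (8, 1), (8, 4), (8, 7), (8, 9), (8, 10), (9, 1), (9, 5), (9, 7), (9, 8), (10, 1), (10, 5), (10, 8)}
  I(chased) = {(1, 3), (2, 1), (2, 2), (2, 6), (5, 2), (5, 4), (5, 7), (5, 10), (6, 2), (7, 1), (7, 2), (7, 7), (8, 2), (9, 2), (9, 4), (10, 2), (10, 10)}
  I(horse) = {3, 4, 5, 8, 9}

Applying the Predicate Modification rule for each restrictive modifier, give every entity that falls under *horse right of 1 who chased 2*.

⟦right of 1⟧ = {x : ⟨x, 1⟩ ∈ ⟦right of⟧} = {1, 5, 7, 8, 9, 10}
⟦who chased 2⟧ = {x : ⟨x, 2⟩ ∈ ⟦chased⟧} = {2, 5, 6, 7, 8, 9, 10}
⟦horse⟧ = {3, 4, 5, 8, 9}
… ∩ ⟦right of 1⟧ = {3, 4, 5, 8, 9} ∩ {1, 5, 7, 8, 9, 10} = {5, 8, 9}
… ∩ ⟦who chased 2⟧ = {5, 8, 9} ∩ {2, 5, 6, 7, 8, 9, 10} = {5, 8, 9}
So ⟦horse right of 1 who chased 2⟧ = {5, 8, 9}.

{5, 8, 9}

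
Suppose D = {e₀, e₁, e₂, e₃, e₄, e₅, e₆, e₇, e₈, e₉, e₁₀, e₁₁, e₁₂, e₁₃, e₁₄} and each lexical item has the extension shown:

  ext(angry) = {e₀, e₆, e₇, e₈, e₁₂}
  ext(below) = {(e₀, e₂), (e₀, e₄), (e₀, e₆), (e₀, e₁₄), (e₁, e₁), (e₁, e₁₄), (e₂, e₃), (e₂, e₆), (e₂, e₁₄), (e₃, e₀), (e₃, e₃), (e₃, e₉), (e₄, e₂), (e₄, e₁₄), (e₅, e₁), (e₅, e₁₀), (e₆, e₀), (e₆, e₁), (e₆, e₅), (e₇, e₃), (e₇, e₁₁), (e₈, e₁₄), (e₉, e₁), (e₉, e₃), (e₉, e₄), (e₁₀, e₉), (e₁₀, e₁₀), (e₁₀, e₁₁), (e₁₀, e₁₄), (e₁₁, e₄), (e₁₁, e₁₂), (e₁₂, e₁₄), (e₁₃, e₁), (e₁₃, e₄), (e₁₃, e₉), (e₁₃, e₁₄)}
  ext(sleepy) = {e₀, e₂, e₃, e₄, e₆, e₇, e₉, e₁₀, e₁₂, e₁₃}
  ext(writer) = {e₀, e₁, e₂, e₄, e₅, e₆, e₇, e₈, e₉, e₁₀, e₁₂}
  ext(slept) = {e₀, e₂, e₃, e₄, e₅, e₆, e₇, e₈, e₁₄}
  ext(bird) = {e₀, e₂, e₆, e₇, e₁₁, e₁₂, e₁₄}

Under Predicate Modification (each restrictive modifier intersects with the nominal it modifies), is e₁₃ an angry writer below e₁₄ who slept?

no

⟦below e₁₄⟧ = {x : ⟨x, e₁₄⟩ ∈ ⟦below⟧} = {e₀, e₁, e₂, e₄, e₈, e₁₀, e₁₂, e₁₃}
⟦who slept⟧ = ⟦slept⟧ = {e₀, e₂, e₃, e₄, e₅, e₆, e₇, e₈, e₁₄}
⟦writer⟧ = {e₀, e₁, e₂, e₄, e₅, e₆, e₇, e₈, e₉, e₁₀, e₁₂}
… ∩ ⟦below e₁₄⟧ = {e₀, e₁, e₂, e₄, e₅, e₆, e₇, e₈, e₉, e₁₀, e₁₂} ∩ {e₀, e₁, e₂, e₄, e₈, e₁₀, e₁₂, e₁₃} = {e₀, e₁, e₂, e₄, e₈, e₁₀, e₁₂}
… ∩ ⟦who slept⟧ = {e₀, e₁, e₂, e₄, e₈, e₁₀, e₁₂} ∩ {e₀, e₂, e₃, e₄, e₅, e₆, e₇, e₈, e₁₄} = {e₀, e₂, e₄, e₈}
… ∩ ⟦angry⟧ = {e₀, e₂, e₄, e₈} ∩ {e₀, e₆, e₇, e₈, e₁₂} = {e₀, e₈}
⟦angry writer below e₁₄ who slept⟧ = {e₀, e₈}; e₁₃ ∉ this set.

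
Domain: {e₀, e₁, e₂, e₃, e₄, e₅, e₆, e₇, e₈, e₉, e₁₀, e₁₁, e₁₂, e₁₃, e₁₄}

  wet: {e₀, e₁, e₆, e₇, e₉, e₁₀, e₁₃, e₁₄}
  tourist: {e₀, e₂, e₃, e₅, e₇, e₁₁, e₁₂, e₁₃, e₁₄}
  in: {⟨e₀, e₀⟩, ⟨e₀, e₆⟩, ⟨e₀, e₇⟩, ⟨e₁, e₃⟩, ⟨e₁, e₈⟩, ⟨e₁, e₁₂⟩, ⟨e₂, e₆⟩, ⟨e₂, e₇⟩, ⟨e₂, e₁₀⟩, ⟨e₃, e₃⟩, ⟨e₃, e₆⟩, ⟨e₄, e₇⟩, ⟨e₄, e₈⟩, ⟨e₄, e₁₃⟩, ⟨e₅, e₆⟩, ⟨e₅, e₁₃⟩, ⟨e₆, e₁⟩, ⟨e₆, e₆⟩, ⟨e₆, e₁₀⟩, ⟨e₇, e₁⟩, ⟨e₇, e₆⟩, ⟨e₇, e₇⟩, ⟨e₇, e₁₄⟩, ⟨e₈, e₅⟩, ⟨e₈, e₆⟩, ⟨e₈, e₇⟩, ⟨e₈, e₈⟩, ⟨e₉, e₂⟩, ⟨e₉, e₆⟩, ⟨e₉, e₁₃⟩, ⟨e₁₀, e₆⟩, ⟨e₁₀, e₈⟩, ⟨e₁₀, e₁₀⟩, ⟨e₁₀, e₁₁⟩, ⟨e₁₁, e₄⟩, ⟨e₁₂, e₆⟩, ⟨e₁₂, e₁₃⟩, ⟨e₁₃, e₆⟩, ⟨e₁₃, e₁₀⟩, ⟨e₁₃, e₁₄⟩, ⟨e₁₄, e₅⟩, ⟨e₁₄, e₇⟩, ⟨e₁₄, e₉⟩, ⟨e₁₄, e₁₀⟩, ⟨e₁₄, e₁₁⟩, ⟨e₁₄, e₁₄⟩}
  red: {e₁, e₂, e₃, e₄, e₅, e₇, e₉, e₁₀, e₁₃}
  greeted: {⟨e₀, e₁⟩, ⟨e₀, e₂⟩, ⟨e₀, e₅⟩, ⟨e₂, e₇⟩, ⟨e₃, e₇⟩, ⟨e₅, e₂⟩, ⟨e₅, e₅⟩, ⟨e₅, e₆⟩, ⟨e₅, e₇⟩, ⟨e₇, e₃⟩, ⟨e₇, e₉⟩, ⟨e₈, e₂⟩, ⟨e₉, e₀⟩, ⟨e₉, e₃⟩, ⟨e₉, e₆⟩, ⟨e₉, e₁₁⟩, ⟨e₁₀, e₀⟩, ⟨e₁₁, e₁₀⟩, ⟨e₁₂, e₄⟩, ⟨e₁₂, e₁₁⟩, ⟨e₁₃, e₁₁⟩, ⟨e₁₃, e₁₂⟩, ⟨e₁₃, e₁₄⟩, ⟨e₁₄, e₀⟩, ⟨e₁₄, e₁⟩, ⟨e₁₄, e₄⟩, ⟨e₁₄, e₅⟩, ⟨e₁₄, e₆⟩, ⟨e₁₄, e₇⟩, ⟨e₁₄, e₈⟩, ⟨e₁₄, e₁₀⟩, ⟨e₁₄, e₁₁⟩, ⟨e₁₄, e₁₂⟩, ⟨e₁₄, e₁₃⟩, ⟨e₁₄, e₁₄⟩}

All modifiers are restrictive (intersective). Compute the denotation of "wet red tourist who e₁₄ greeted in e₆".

{e₇, e₁₃}

⟦who e₁₄ greeted⟧ = {x : ⟨e₁₄, x⟩ ∈ ⟦greeted⟧} = {e₀, e₁, e₄, e₅, e₆, e₇, e₈, e₁₀, e₁₁, e₁₂, e₁₃, e₁₄}
⟦in e₆⟧ = {x : ⟨x, e₆⟩ ∈ ⟦in⟧} = {e₀, e₂, e₃, e₅, e₆, e₇, e₈, e₉, e₁₀, e₁₂, e₁₃}
⟦tourist⟧ = {e₀, e₂, e₃, e₅, e₇, e₁₁, e₁₂, e₁₃, e₁₄}
… ∩ ⟦who e₁₄ greeted⟧ = {e₀, e₂, e₃, e₅, e₇, e₁₁, e₁₂, e₁₃, e₁₄} ∩ {e₀, e₁, e₄, e₅, e₆, e₇, e₈, e₁₀, e₁₁, e₁₂, e₁₃, e₁₄} = {e₀, e₅, e₇, e₁₁, e₁₂, e₁₃, e₁₄}
… ∩ ⟦in e₆⟧ = {e₀, e₅, e₇, e₁₁, e₁₂, e₁₃, e₁₄} ∩ {e₀, e₂, e₃, e₅, e₆, e₇, e₈, e₉, e₁₀, e₁₂, e₁₃} = {e₀, e₅, e₇, e₁₂, e₁₃}
… ∩ ⟦wet⟧ = {e₀, e₅, e₇, e₁₂, e₁₃} ∩ {e₀, e₁, e₆, e₇, e₉, e₁₀, e₁₃, e₁₄} = {e₀, e₇, e₁₃}
… ∩ ⟦red⟧ = {e₀, e₇, e₁₃} ∩ {e₁, e₂, e₃, e₄, e₅, e₇, e₉, e₁₀, e₁₃} = {e₇, e₁₃}
So ⟦wet red tourist who e₁₄ greeted in e₆⟧ = {e₇, e₁₃}.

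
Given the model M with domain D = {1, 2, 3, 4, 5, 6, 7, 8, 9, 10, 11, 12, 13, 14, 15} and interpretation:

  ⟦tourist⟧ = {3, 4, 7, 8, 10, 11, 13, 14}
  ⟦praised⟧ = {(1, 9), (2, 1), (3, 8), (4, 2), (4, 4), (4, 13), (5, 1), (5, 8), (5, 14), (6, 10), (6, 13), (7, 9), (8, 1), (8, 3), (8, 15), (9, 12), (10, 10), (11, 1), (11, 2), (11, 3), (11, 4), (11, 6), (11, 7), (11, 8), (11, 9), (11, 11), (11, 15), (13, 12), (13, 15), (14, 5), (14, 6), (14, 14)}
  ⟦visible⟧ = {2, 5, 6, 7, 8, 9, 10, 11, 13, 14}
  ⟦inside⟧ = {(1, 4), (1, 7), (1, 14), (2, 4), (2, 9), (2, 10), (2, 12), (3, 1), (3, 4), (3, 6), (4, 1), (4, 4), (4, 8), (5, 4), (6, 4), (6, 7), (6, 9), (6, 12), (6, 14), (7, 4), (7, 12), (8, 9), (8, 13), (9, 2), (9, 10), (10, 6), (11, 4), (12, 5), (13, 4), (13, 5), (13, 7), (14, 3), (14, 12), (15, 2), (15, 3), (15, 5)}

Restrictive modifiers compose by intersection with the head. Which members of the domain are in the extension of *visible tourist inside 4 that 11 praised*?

⟦inside 4⟧ = {x : ⟨x, 4⟩ ∈ ⟦inside⟧} = {1, 2, 3, 4, 5, 6, 7, 11, 13}
⟦that 11 praised⟧ = {x : ⟨11, x⟩ ∈ ⟦praised⟧} = {1, 2, 3, 4, 6, 7, 8, 9, 11, 15}
⟦tourist⟧ = {3, 4, 7, 8, 10, 11, 13, 14}
… ∩ ⟦inside 4⟧ = {3, 4, 7, 8, 10, 11, 13, 14} ∩ {1, 2, 3, 4, 5, 6, 7, 11, 13} = {3, 4, 7, 11, 13}
… ∩ ⟦that 11 praised⟧ = {3, 4, 7, 11, 13} ∩ {1, 2, 3, 4, 6, 7, 8, 9, 11, 15} = {3, 4, 7, 11}
… ∩ ⟦visible⟧ = {3, 4, 7, 11} ∩ {2, 5, 6, 7, 8, 9, 10, 11, 13, 14} = {7, 11}
So ⟦visible tourist inside 4 that 11 praised⟧ = {7, 11}.

{7, 11}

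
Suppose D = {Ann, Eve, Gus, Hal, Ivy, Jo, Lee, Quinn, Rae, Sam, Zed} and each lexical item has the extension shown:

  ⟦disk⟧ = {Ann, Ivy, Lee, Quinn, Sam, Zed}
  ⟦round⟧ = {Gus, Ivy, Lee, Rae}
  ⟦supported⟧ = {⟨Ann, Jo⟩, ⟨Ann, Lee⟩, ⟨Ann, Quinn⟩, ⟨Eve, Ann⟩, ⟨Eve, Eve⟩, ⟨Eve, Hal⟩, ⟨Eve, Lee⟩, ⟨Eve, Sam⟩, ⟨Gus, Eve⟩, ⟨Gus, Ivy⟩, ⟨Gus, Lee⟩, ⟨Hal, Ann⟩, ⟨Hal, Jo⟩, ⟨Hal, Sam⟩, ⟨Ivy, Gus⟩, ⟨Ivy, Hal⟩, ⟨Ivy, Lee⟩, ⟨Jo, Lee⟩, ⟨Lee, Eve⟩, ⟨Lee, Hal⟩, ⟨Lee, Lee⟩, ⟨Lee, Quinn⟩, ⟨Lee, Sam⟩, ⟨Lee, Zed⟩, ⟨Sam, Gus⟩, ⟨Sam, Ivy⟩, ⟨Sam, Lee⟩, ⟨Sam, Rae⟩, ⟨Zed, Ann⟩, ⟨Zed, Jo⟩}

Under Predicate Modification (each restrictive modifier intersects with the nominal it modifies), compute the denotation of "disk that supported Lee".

⟦that supported Lee⟧ = {x : ⟨x, Lee⟩ ∈ ⟦supported⟧} = {Ann, Eve, Gus, Ivy, Jo, Lee, Sam}
⟦disk⟧ = {Ann, Ivy, Lee, Quinn, Sam, Zed}
… ∩ ⟦that supported Lee⟧ = {Ann, Ivy, Lee, Quinn, Sam, Zed} ∩ {Ann, Eve, Gus, Ivy, Jo, Lee, Sam} = {Ann, Ivy, Lee, Sam}
So ⟦disk that supported Lee⟧ = {Ann, Ivy, Lee, Sam}.

{Ann, Ivy, Lee, Sam}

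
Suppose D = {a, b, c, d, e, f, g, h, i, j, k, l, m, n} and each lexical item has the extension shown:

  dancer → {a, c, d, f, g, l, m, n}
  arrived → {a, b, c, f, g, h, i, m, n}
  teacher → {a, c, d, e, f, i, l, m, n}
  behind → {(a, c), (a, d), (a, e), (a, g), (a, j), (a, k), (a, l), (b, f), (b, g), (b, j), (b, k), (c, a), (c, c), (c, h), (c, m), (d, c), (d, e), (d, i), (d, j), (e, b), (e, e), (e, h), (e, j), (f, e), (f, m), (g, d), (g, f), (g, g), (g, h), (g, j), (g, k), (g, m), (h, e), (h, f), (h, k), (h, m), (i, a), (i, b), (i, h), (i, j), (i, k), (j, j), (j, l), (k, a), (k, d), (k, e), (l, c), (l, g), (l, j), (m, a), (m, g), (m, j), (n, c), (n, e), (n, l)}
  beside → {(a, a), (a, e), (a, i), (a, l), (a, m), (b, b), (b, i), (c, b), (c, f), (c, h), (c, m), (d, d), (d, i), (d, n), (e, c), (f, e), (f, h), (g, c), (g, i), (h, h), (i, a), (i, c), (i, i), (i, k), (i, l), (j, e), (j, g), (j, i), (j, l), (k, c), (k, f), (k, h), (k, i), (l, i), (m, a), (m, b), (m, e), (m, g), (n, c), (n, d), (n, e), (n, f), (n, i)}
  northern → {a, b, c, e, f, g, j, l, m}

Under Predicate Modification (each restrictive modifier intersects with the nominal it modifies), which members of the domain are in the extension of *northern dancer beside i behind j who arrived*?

{a, g}

⟦beside i⟧ = {x : ⟨x, i⟩ ∈ ⟦beside⟧} = {a, b, d, g, i, j, k, l, n}
⟦behind j⟧ = {x : ⟨x, j⟩ ∈ ⟦behind⟧} = {a, b, d, e, g, i, j, l, m}
⟦who arrived⟧ = ⟦arrived⟧ = {a, b, c, f, g, h, i, m, n}
⟦dancer⟧ = {a, c, d, f, g, l, m, n}
… ∩ ⟦beside i⟧ = {a, c, d, f, g, l, m, n} ∩ {a, b, d, g, i, j, k, l, n} = {a, d, g, l, n}
… ∩ ⟦behind j⟧ = {a, d, g, l, n} ∩ {a, b, d, e, g, i, j, l, m} = {a, d, g, l}
… ∩ ⟦who arrived⟧ = {a, d, g, l} ∩ {a, b, c, f, g, h, i, m, n} = {a, g}
… ∩ ⟦northern⟧ = {a, g} ∩ {a, b, c, e, f, g, j, l, m} = {a, g}
So ⟦northern dancer beside i behind j who arrived⟧ = {a, g}.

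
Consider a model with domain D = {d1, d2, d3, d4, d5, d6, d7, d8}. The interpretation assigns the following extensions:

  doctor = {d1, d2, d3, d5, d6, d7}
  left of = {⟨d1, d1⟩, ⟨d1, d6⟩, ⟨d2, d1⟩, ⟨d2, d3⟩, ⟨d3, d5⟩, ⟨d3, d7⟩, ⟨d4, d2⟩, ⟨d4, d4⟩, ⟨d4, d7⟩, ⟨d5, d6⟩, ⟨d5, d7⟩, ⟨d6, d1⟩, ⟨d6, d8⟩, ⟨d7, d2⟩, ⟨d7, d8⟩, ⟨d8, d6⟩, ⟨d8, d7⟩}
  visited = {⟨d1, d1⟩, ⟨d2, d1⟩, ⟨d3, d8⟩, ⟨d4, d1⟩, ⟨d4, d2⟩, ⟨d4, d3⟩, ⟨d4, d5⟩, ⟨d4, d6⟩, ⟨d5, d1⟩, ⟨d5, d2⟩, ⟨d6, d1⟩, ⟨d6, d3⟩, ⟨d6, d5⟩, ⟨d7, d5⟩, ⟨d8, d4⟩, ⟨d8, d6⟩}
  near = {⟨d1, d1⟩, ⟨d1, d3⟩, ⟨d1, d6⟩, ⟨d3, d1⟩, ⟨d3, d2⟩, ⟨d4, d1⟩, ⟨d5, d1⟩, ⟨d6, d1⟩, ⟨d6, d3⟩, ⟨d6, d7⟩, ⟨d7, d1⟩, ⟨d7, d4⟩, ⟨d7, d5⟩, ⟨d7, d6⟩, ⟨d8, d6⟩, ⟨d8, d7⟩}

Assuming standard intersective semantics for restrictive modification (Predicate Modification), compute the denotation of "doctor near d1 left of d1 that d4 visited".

{d1, d6}

⟦near d1⟧ = {x : ⟨x, d1⟩ ∈ ⟦near⟧} = {d1, d3, d4, d5, d6, d7}
⟦left of d1⟧ = {x : ⟨x, d1⟩ ∈ ⟦left of⟧} = {d1, d2, d6}
⟦that d4 visited⟧ = {x : ⟨d4, x⟩ ∈ ⟦visited⟧} = {d1, d2, d3, d5, d6}
⟦doctor⟧ = {d1, d2, d3, d5, d6, d7}
… ∩ ⟦near d1⟧ = {d1, d2, d3, d5, d6, d7} ∩ {d1, d3, d4, d5, d6, d7} = {d1, d3, d5, d6, d7}
… ∩ ⟦left of d1⟧ = {d1, d3, d5, d6, d7} ∩ {d1, d2, d6} = {d1, d6}
… ∩ ⟦that d4 visited⟧ = {d1, d6} ∩ {d1, d2, d3, d5, d6} = {d1, d6}
So ⟦doctor near d1 left of d1 that d4 visited⟧ = {d1, d6}.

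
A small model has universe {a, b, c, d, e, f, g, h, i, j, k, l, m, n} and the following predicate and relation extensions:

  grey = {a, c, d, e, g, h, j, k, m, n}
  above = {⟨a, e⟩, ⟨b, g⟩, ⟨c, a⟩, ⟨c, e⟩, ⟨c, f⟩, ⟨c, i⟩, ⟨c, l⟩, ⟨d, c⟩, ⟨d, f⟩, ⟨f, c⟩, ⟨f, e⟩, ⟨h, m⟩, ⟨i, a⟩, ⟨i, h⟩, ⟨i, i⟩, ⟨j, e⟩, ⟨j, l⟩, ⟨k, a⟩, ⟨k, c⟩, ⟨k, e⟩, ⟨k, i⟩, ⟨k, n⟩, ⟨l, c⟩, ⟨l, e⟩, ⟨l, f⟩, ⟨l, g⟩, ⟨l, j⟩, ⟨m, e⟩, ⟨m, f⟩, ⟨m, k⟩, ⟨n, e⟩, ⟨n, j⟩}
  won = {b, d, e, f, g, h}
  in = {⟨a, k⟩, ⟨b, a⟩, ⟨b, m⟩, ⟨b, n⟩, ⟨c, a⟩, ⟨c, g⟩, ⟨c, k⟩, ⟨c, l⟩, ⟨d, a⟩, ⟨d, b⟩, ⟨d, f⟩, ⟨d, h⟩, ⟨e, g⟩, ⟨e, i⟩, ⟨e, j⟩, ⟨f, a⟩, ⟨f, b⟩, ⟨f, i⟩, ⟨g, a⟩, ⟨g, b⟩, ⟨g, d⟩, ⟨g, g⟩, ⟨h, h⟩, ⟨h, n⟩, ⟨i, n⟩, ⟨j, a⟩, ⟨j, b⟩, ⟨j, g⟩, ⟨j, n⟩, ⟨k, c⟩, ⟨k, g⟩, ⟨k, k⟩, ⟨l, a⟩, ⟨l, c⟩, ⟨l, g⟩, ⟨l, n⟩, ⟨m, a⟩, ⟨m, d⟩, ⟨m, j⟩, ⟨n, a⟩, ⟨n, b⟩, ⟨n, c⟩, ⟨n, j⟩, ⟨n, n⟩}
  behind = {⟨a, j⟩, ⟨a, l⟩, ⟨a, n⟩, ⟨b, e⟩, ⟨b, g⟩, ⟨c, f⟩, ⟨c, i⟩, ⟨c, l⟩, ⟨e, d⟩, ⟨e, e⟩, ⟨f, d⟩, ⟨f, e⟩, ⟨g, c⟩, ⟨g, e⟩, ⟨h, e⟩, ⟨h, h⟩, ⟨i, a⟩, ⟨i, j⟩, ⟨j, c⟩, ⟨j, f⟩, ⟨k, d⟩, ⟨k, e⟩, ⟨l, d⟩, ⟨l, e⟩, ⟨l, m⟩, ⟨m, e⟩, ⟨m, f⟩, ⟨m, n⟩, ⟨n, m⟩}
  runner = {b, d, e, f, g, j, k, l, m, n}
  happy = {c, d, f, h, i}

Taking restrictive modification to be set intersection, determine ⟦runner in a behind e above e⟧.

{f, l, m}

⟦in a⟧ = {x : ⟨x, a⟩ ∈ ⟦in⟧} = {b, c, d, f, g, j, l, m, n}
⟦behind e⟧ = {x : ⟨x, e⟩ ∈ ⟦behind⟧} = {b, e, f, g, h, k, l, m}
⟦above e⟧ = {x : ⟨x, e⟩ ∈ ⟦above⟧} = {a, c, f, j, k, l, m, n}
⟦runner⟧ = {b, d, e, f, g, j, k, l, m, n}
… ∩ ⟦in a⟧ = {b, d, e, f, g, j, k, l, m, n} ∩ {b, c, d, f, g, j, l, m, n} = {b, d, f, g, j, l, m, n}
… ∩ ⟦behind e⟧ = {b, d, f, g, j, l, m, n} ∩ {b, e, f, g, h, k, l, m} = {b, f, g, l, m}
… ∩ ⟦above e⟧ = {b, f, g, l, m} ∩ {a, c, f, j, k, l, m, n} = {f, l, m}
So ⟦runner in a behind e above e⟧ = {f, l, m}.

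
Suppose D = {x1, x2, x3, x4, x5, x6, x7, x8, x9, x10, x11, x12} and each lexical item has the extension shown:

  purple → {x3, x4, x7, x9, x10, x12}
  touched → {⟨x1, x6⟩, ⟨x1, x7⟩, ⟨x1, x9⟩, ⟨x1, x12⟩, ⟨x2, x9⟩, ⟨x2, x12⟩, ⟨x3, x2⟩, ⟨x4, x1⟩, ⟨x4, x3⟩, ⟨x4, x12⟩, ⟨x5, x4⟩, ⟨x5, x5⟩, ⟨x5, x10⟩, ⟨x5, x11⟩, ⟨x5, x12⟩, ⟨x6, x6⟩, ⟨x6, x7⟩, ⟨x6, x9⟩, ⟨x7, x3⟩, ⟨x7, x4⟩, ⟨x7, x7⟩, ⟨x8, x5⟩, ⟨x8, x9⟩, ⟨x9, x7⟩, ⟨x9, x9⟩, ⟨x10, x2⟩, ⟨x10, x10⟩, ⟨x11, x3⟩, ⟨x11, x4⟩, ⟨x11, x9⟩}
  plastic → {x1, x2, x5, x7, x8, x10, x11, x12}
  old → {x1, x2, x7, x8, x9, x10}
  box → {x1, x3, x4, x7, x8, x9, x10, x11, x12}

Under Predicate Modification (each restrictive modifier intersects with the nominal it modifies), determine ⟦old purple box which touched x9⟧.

{x9}

⟦which touched x9⟧ = {x : ⟨x, x9⟩ ∈ ⟦touched⟧} = {x1, x2, x6, x8, x9, x11}
⟦box⟧ = {x1, x3, x4, x7, x8, x9, x10, x11, x12}
… ∩ ⟦which touched x9⟧ = {x1, x3, x4, x7, x8, x9, x10, x11, x12} ∩ {x1, x2, x6, x8, x9, x11} = {x1, x8, x9, x11}
… ∩ ⟦old⟧ = {x1, x8, x9, x11} ∩ {x1, x2, x7, x8, x9, x10} = {x1, x8, x9}
… ∩ ⟦purple⟧ = {x1, x8, x9} ∩ {x3, x4, x7, x9, x10, x12} = {x9}
So ⟦old purple box which touched x9⟧ = {x9}.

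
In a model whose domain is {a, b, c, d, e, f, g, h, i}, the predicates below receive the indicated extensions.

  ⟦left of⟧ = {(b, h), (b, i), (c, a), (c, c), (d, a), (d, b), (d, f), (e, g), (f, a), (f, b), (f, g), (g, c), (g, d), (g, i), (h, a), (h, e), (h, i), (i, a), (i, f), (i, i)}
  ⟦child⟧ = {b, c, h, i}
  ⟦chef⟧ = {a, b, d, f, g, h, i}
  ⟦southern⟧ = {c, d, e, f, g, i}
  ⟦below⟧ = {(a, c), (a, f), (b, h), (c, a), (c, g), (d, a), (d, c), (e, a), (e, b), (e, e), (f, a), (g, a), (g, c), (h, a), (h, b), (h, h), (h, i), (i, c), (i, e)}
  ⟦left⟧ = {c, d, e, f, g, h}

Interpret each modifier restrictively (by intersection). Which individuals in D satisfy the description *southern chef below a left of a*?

{d, f}

⟦below a⟧ = {x : ⟨x, a⟩ ∈ ⟦below⟧} = {c, d, e, f, g, h}
⟦left of a⟧ = {x : ⟨x, a⟩ ∈ ⟦left of⟧} = {c, d, f, h, i}
⟦chef⟧ = {a, b, d, f, g, h, i}
… ∩ ⟦below a⟧ = {a, b, d, f, g, h, i} ∩ {c, d, e, f, g, h} = {d, f, g, h}
… ∩ ⟦left of a⟧ = {d, f, g, h} ∩ {c, d, f, h, i} = {d, f, h}
… ∩ ⟦southern⟧ = {d, f, h} ∩ {c, d, e, f, g, i} = {d, f}
So ⟦southern chef below a left of a⟧ = {d, f}.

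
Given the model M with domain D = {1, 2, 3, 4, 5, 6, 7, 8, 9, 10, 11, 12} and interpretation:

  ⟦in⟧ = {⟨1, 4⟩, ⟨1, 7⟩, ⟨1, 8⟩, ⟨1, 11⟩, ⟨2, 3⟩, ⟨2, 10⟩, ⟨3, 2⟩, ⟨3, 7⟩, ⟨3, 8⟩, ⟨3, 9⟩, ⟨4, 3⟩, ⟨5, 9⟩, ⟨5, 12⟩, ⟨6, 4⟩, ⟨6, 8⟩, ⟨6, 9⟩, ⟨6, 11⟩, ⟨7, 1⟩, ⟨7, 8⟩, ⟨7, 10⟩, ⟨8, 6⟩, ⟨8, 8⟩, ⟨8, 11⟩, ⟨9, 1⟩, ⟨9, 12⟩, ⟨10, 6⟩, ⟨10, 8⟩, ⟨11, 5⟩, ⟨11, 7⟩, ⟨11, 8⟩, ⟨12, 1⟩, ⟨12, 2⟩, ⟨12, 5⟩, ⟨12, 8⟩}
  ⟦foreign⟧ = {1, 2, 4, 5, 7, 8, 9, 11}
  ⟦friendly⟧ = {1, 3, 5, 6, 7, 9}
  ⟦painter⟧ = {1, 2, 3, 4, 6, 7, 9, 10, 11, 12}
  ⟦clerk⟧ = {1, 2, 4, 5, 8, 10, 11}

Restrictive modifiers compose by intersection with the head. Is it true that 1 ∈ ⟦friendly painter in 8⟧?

⟦in 8⟧ = {x : ⟨x, 8⟩ ∈ ⟦in⟧} = {1, 3, 6, 7, 8, 10, 11, 12}
⟦painter⟧ = {1, 2, 3, 4, 6, 7, 9, 10, 11, 12}
… ∩ ⟦in 8⟧ = {1, 2, 3, 4, 6, 7, 9, 10, 11, 12} ∩ {1, 3, 6, 7, 8, 10, 11, 12} = {1, 3, 6, 7, 10, 11, 12}
… ∩ ⟦friendly⟧ = {1, 3, 6, 7, 10, 11, 12} ∩ {1, 3, 5, 6, 7, 9} = {1, 3, 6, 7}
⟦friendly painter in 8⟧ = {1, 3, 6, 7}; 1 ∈ this set.

yes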